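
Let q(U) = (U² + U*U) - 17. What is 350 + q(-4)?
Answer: 365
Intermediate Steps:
q(U) = -17 + 2*U² (q(U) = (U² + U²) - 17 = 2*U² - 17 = -17 + 2*U²)
350 + q(-4) = 350 + (-17 + 2*(-4)²) = 350 + (-17 + 2*16) = 350 + (-17 + 32) = 350 + 15 = 365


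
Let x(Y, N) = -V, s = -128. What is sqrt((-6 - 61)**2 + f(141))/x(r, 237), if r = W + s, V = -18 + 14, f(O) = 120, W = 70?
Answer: sqrt(4609)/4 ≈ 16.972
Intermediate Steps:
V = -4
r = -58 (r = 70 - 128 = -58)
x(Y, N) = 4 (x(Y, N) = -1*(-4) = 4)
sqrt((-6 - 61)**2 + f(141))/x(r, 237) = sqrt((-6 - 61)**2 + 120)/4 = sqrt((-67)**2 + 120)*(1/4) = sqrt(4489 + 120)*(1/4) = sqrt(4609)*(1/4) = sqrt(4609)/4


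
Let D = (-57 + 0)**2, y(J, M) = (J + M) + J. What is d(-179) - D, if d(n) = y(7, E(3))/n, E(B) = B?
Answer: -581588/179 ≈ -3249.1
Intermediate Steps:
y(J, M) = M + 2*J
d(n) = 17/n (d(n) = (3 + 2*7)/n = (3 + 14)/n = 17/n)
D = 3249 (D = (-57)**2 = 3249)
d(-179) - D = 17/(-179) - 1*3249 = 17*(-1/179) - 3249 = -17/179 - 3249 = -581588/179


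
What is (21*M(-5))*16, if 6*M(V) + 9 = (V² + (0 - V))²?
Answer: 49896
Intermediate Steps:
M(V) = -3/2 + (V² - V)²/6 (M(V) = -3/2 + (V² + (0 - V))²/6 = -3/2 + (V² - V)²/6)
(21*M(-5))*16 = (21*(-3/2 + (⅙)*(-5)²*(-1 - 5)²))*16 = (21*(-3/2 + (⅙)*25*(-6)²))*16 = (21*(-3/2 + (⅙)*25*36))*16 = (21*(-3/2 + 150))*16 = (21*(297/2))*16 = (6237/2)*16 = 49896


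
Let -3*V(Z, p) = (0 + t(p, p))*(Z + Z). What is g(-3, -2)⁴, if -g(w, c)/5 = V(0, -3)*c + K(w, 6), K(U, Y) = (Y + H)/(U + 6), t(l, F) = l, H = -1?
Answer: 390625/81 ≈ 4822.5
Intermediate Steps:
K(U, Y) = (-1 + Y)/(6 + U) (K(U, Y) = (Y - 1)/(U + 6) = (-1 + Y)/(6 + U))
V(Z, p) = -2*Z*p/3 (V(Z, p) = -(0 + p)*(Z + Z)/3 = -p*2*Z/3 = -2*Z*p/3)
g(w, c) = -25/(6 + w) (g(w, c) = -5*((-⅔*0*(-3))*c + (-1 + 6)/(6 + w)) = -5*(0*c + 5/(6 + w)) = -5*(0 + 5/(6 + w)) = -25/(6 + w))
g(-3, -2)⁴ = (-25/(6 - 3))⁴ = (-25/3)⁴ = 390625/81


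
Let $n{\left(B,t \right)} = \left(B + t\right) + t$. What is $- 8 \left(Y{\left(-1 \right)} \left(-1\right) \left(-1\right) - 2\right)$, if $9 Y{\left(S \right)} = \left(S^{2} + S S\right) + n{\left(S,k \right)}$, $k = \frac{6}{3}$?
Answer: $\frac{104}{9} \approx 11.556$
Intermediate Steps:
$k = 2$ ($k = 6 \cdot \frac{1}{3} = 2$)
$n{\left(B,t \right)} = B + 2 t$
$Y{\left(S \right)} = \frac{4}{9} + \frac{S}{9} + \frac{2 S^{2}}{9}$ ($Y{\left(S \right)} = \frac{\left(S^{2} + S S\right) + \left(S + 2 \cdot 2\right)}{9} = \frac{\left(S^{2} + S^{2}\right) + \left(S + 4\right)}{9} = \frac{2 S^{2} + \left(4 + S\right)}{9} = \frac{4 + S + 2 S^{2}}{9} = \frac{4}{9} + \frac{S}{9} + \frac{2 S^{2}}{9}$)
$- 8 \left(Y{\left(-1 \right)} \left(-1\right) \left(-1\right) - 2\right) = - 8 \left(\left(\frac{4}{9} + \frac{1}{9} \left(-1\right) + \frac{2 \left(-1\right)^{2}}{9}\right) \left(-1\right) \left(-1\right) - 2\right) = - 8 \left(\left(\frac{4}{9} - \frac{1}{9} + \frac{2}{9} \cdot 1\right) \left(-1\right) \left(-1\right) - 2\right) = - 8 \left(\left(\frac{4}{9} - \frac{1}{9} + \frac{2}{9}\right) \left(-1\right) \left(-1\right) - 2\right) = - 8 \left(\frac{5}{9} \left(-1\right) \left(-1\right) - 2\right) = - 8 \left(\left(- \frac{5}{9}\right) \left(-1\right) - 2\right) = - 8 \left(\frac{5}{9} - 2\right) = \left(-8\right) \left(- \frac{13}{9}\right) = \frac{104}{9}$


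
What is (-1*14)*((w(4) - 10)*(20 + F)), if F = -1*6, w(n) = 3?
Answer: 1372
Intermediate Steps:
F = -6
(-1*14)*((w(4) - 10)*(20 + F)) = (-1*14)*((3 - 10)*(20 - 6)) = -(-98)*14 = -14*(-98) = 1372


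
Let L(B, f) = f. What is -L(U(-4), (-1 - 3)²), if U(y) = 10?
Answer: -16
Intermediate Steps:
-L(U(-4), (-1 - 3)²) = -(-1 - 3)² = -1*(-4)² = -1*16 = -16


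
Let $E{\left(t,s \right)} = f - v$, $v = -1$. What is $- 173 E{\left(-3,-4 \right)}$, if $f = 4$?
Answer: $-865$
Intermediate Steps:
$E{\left(t,s \right)} = 5$ ($E{\left(t,s \right)} = 4 - -1 = 4 + 1 = 5$)
$- 173 E{\left(-3,-4 \right)} = \left(-173\right) 5 = -865$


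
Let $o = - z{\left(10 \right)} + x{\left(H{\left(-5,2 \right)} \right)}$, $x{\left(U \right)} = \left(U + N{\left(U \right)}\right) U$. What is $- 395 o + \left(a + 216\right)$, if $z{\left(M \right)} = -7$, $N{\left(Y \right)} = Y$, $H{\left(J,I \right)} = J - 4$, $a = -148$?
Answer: $-66687$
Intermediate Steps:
$H{\left(J,I \right)} = -4 + J$
$x{\left(U \right)} = 2 U^{2}$ ($x{\left(U \right)} = \left(U + U\right) U = 2 U U = 2 U^{2}$)
$o = 169$ ($o = \left(-1\right) \left(-7\right) + 2 \left(-4 - 5\right)^{2} = 7 + 2 \left(-9\right)^{2} = 7 + 2 \cdot 81 = 7 + 162 = 169$)
$- 395 o + \left(a + 216\right) = \left(-395\right) 169 + \left(-148 + 216\right) = -66755 + 68 = -66687$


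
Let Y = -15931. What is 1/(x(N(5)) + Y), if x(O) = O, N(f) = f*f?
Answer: -1/15906 ≈ -6.2869e-5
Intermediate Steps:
N(f) = f²
1/(x(N(5)) + Y) = 1/(5² - 15931) = 1/(25 - 15931) = 1/(-15906) = -1/15906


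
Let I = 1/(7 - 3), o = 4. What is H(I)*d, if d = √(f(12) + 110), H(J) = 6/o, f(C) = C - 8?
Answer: 3*√114/2 ≈ 16.016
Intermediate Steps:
I = ¼ (I = 1/4 = ¼ ≈ 0.25000)
f(C) = -8 + C
H(J) = 3/2 (H(J) = 6/4 = 6*(¼) = 3/2)
d = √114 (d = √((-8 + 12) + 110) = √(4 + 110) = √114 ≈ 10.677)
H(I)*d = 3*√114/2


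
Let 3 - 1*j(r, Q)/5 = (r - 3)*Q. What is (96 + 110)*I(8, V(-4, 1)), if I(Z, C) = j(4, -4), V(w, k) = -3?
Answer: 7210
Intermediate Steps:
j(r, Q) = 15 - 5*Q*(-3 + r) (j(r, Q) = 15 - 5*(r - 3)*Q = 15 - 5*(-3 + r)*Q = 15 - 5*Q*(-3 + r))
I(Z, C) = 35 (I(Z, C) = 15 + 15*(-4) - 5*(-4)*4 = 15 - 60 + 80 = 35)
(96 + 110)*I(8, V(-4, 1)) = (96 + 110)*35 = 206*35 = 7210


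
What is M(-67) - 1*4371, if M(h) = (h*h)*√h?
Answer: -4371 + 4489*I*√67 ≈ -4371.0 + 36744.0*I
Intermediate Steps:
M(h) = h^(5/2) (M(h) = h²*√h = h^(5/2))
M(-67) - 1*4371 = (-67)^(5/2) - 1*4371 = 4489*I*√67 - 4371 = -4371 + 4489*I*√67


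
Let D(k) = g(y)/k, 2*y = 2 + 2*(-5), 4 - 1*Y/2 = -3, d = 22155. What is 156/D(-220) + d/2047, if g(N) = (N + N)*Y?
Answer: 4545900/14329 ≈ 317.25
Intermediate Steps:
Y = 14 (Y = 8 - 2*(-3) = 8 + 6 = 14)
y = -4 (y = (2 + 2*(-5))/2 = (2 - 10)/2 = (½)*(-8) = -4)
g(N) = 28*N (g(N) = (N + N)*14 = (2*N)*14 = 28*N)
D(k) = -112/k (D(k) = (28*(-4))/k = -112/k)
156/D(-220) + d/2047 = 156/((-112/(-220))) + 22155/2047 = 156/((-112*(-1/220))) + 22155*(1/2047) = 156/(28/55) + 22155/2047 = 156*(55/28) + 22155/2047 = 2145/7 + 22155/2047 = 4545900/14329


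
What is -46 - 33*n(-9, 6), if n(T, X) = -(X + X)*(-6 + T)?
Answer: -5986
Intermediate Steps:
n(T, X) = -2*X*(-6 + T)
-46 - 33*n(-9, 6) = -46 - 66*6*(6 - 1*(-9)) = -46 - 66*6*(6 + 9) = -46 - 66*6*15 = -46 - 33*180 = -46 - 5940 = -5986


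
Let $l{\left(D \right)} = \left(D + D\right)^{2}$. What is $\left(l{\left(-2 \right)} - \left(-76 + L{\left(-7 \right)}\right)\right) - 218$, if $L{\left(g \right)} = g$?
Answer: $-119$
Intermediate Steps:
$l{\left(D \right)} = 4 D^{2}$ ($l{\left(D \right)} = \left(2 D\right)^{2} = 4 D^{2}$)
$\left(l{\left(-2 \right)} - \left(-76 + L{\left(-7 \right)}\right)\right) - 218 = \left(4 \left(-2\right)^{2} + \left(76 - -7\right)\right) - 218 = \left(4 \cdot 4 + \left(76 + 7\right)\right) - 218 = \left(16 + 83\right) - 218 = 99 - 218 = -119$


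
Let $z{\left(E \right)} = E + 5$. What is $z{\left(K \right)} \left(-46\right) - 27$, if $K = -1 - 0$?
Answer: $-211$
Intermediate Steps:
$K = -1$ ($K = -1 + 0 = -1$)
$z{\left(E \right)} = 5 + E$
$z{\left(K \right)} \left(-46\right) - 27 = \left(5 - 1\right) \left(-46\right) - 27 = 4 \left(-46\right) - 27 = -184 - 27 = -211$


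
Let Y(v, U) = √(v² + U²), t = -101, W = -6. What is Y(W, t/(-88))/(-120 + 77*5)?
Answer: √288985/23320 ≈ 0.023052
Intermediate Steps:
Y(v, U) = √(U² + v²)
Y(W, t/(-88))/(-120 + 77*5) = √((-101/(-88))² + (-6)²)/(-120 + 77*5) = √((-101*(-1/88))² + 36)/(-120 + 385) = √((101/88)² + 36)/265 = √(10201/7744 + 36)*(1/265) = √(288985/7744)*(1/265) = (√288985/88)*(1/265) = √288985/23320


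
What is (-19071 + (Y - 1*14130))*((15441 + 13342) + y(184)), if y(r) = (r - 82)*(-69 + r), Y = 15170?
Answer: -730489903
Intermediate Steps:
y(r) = (-82 + r)*(-69 + r)
(-19071 + (Y - 1*14130))*((15441 + 13342) + y(184)) = (-19071 + (15170 - 1*14130))*((15441 + 13342) + (5658 + 184² - 151*184)) = (-19071 + (15170 - 14130))*(28783 + (5658 + 33856 - 27784)) = (-19071 + 1040)*(28783 + 11730) = -18031*40513 = -730489903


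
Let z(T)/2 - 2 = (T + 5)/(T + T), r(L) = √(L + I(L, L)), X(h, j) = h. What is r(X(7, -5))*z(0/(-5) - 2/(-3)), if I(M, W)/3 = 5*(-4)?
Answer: 25*I*√53/2 ≈ 91.001*I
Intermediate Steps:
I(M, W) = -60 (I(M, W) = 3*(5*(-4)) = 3*(-20) = -60)
r(L) = √(-60 + L) (r(L) = √(L - 60) = √(-60 + L))
z(T) = 4 + (5 + T)/T (z(T) = 4 + 2*((T + 5)/(T + T)) = 4 + 2*((5 + T)/((2*T))) = 4 + 2*((5 + T)*(1/(2*T))) = 4 + 2*((5 + T)/(2*T)) = 4 + (5 + T)/T)
r(X(7, -5))*z(0/(-5) - 2/(-3)) = √(-60 + 7)*(5 + 5/(0/(-5) - 2/(-3))) = √(-53)*(5 + 5/(0*(-⅕) - 2*(-⅓))) = (I*√53)*(5 + 5/(0 + ⅔)) = (I*√53)*(5 + 5/(⅔)) = (I*√53)*(5 + 5*(3/2)) = (I*√53)*(5 + 15/2) = (I*√53)*(25/2) = 25*I*√53/2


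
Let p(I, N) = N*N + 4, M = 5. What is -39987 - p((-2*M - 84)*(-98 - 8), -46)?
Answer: -42107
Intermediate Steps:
p(I, N) = 4 + N² (p(I, N) = N² + 4 = 4 + N²)
-39987 - p((-2*M - 84)*(-98 - 8), -46) = -39987 - (4 + (-46)²) = -39987 - (4 + 2116) = -39987 - 1*2120 = -39987 - 2120 = -42107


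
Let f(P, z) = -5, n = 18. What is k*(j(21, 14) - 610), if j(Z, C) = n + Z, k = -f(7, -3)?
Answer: -2855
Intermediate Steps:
k = 5 (k = -1*(-5) = 5)
j(Z, C) = 18 + Z
k*(j(21, 14) - 610) = 5*((18 + 21) - 610) = 5*(39 - 610) = 5*(-571) = -2855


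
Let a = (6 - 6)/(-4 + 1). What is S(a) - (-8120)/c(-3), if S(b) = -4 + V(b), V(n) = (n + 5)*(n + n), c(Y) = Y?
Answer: -8132/3 ≈ -2710.7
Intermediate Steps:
a = 0 (a = 0/(-3) = 0*(-⅓) = 0)
V(n) = 2*n*(5 + n) (V(n) = (5 + n)*(2*n) = 2*n*(5 + n))
S(b) = -4 + 2*b*(5 + b)
S(a) - (-8120)/c(-3) = (-4 + 2*0*(5 + 0)) - (-8120)/(-3) = (-4 + 2*0*5) - (-8120)*(-1)/3 = (-4 + 0) - 70*116/3 = -4 - 8120/3 = -8132/3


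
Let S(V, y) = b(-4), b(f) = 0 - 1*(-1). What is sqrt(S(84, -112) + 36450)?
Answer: sqrt(36451) ≈ 190.92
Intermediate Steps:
b(f) = 1 (b(f) = 0 + 1 = 1)
S(V, y) = 1
sqrt(S(84, -112) + 36450) = sqrt(1 + 36450) = sqrt(36451)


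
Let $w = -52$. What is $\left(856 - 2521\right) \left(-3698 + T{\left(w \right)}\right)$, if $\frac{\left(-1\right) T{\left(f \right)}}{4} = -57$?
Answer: $5777550$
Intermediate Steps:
$T{\left(f \right)} = 228$ ($T{\left(f \right)} = \left(-4\right) \left(-57\right) = 228$)
$\left(856 - 2521\right) \left(-3698 + T{\left(w \right)}\right) = \left(856 - 2521\right) \left(-3698 + 228\right) = \left(-1665\right) \left(-3470\right) = 5777550$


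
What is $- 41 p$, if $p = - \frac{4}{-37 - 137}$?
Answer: $- \frac{82}{87} \approx -0.94253$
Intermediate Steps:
$p = \frac{2}{87}$ ($p = - \frac{4}{-174} = \left(-4\right) \left(- \frac{1}{174}\right) = \frac{2}{87} \approx 0.022988$)
$- 41 p = \left(-41\right) \frac{2}{87} = - \frac{82}{87}$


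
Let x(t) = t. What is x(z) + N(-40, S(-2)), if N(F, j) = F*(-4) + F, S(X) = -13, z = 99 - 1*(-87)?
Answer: 306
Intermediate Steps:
z = 186 (z = 99 + 87 = 186)
N(F, j) = -3*F (N(F, j) = -4*F + F = -3*F)
x(z) + N(-40, S(-2)) = 186 - 3*(-40) = 186 + 120 = 306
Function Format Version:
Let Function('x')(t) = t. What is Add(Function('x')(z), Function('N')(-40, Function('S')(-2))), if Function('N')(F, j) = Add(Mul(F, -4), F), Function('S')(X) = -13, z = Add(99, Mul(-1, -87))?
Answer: 306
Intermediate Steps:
z = 186 (z = Add(99, 87) = 186)
Function('N')(F, j) = Mul(-3, F) (Function('N')(F, j) = Add(Mul(-4, F), F) = Mul(-3, F))
Add(Function('x')(z), Function('N')(-40, Function('S')(-2))) = Add(186, Mul(-3, -40)) = Add(186, 120) = 306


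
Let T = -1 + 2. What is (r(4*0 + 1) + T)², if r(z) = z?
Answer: 4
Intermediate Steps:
T = 1
(r(4*0 + 1) + T)² = ((4*0 + 1) + 1)² = ((0 + 1) + 1)² = (1 + 1)² = 2² = 4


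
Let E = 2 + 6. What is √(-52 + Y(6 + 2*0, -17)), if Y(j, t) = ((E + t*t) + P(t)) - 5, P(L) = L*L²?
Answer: I*√4673 ≈ 68.359*I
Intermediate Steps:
E = 8
P(L) = L³
Y(j, t) = 3 + t² + t³ (Y(j, t) = ((8 + t*t) + t³) - 5 = ((8 + t²) + t³) - 5 = (8 + t² + t³) - 5 = 3 + t² + t³)
√(-52 + Y(6 + 2*0, -17)) = √(-52 + (3 + (-17)² + (-17)³)) = √(-52 + (3 + 289 - 4913)) = √(-52 - 4621) = √(-4673) = I*√4673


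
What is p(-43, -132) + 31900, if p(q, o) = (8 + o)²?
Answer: 47276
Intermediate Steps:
p(-43, -132) + 31900 = (8 - 132)² + 31900 = (-124)² + 31900 = 15376 + 31900 = 47276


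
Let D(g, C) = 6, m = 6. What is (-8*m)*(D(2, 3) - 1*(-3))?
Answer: -432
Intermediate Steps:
(-8*m)*(D(2, 3) - 1*(-3)) = (-8*6)*(6 - 1*(-3)) = -48*(6 + 3) = -48*9 = -432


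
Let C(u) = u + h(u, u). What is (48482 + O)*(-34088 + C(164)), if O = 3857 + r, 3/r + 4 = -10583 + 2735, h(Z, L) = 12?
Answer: -3484168264350/1963 ≈ -1.7749e+9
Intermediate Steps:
r = -3/7852 (r = 3/(-4 + (-10583 + 2735)) = 3/(-4 - 7848) = 3/(-7852) = 3*(-1/7852) = -3/7852 ≈ -0.00038207)
O = 30285161/7852 (O = 3857 - 3/7852 = 30285161/7852 ≈ 3857.0)
C(u) = 12 + u (C(u) = u + 12 = 12 + u)
(48482 + O)*(-34088 + C(164)) = (48482 + 30285161/7852)*(-34088 + (12 + 164)) = 410965825*(-34088 + 176)/7852 = (410965825/7852)*(-33912) = -3484168264350/1963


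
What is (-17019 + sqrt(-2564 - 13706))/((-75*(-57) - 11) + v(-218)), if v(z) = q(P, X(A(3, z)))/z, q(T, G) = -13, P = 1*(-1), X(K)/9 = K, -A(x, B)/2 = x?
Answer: -412238/103285 + 218*I*sqrt(16270)/929565 ≈ -3.9913 + 0.029914*I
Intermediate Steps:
A(x, B) = -2*x
X(K) = 9*K
P = -1
v(z) = -13/z
(-17019 + sqrt(-2564 - 13706))/((-75*(-57) - 11) + v(-218)) = (-17019 + sqrt(-2564 - 13706))/((-75*(-57) - 11) - 13/(-218)) = (-17019 + sqrt(-16270))/((4275 - 11) - 13*(-1/218)) = (-17019 + I*sqrt(16270))/(4264 + 13/218) = (-17019 + I*sqrt(16270))/(929565/218) = (-17019 + I*sqrt(16270))*(218/929565) = -412238/103285 + 218*I*sqrt(16270)/929565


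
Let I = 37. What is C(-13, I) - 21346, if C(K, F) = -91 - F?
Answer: -21474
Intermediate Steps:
C(-13, I) - 21346 = (-91 - 1*37) - 21346 = (-91 - 37) - 21346 = -128 - 21346 = -21474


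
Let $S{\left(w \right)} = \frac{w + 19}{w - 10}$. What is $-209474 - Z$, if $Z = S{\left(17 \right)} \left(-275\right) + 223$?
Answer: $- \frac{1457979}{7} \approx -2.0828 \cdot 10^{5}$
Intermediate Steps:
$S{\left(w \right)} = \frac{19 + w}{-10 + w}$
$Z = - \frac{8339}{7}$ ($Z = \frac{19 + 17}{-10 + 17} \left(-275\right) + 223 = \frac{1}{7} \cdot 36 \left(-275\right) + 223 = \frac{36}{7} \left(-275\right) + 223 = - \frac{9900}{7} + 223 = - \frac{8339}{7} \approx -1191.3$)
$-209474 - Z = -209474 - - \frac{8339}{7} = -209474 + \frac{8339}{7} = - \frac{1457979}{7}$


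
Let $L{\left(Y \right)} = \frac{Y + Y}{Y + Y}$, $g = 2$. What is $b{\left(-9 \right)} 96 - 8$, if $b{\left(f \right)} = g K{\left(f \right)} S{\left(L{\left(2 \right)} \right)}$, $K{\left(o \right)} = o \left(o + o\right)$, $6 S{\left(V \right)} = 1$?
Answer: $5176$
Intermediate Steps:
$L{\left(Y \right)} = 1$ ($L{\left(Y \right)} = \frac{2 Y}{2 Y} = 2 Y \frac{1}{2 Y} = 1$)
$S{\left(V \right)} = \frac{1}{6}$ ($S{\left(V \right)} = \frac{1}{6} \cdot 1 = \frac{1}{6}$)
$K{\left(o \right)} = 2 o^{2}$ ($K{\left(o \right)} = o 2 o = 2 o^{2}$)
$b{\left(f \right)} = \frac{2 f^{2}}{3}$ ($b{\left(f \right)} = 2 \cdot 2 f^{2} \cdot \frac{1}{6} = 4 f^{2} \cdot \frac{1}{6} = \frac{2 f^{2}}{3}$)
$b{\left(-9 \right)} 96 - 8 = \frac{2 \left(-9\right)^{2}}{3} \cdot 96 - 8 = \frac{2}{3} \cdot 81 \cdot 96 - 8 = 54 \cdot 96 - 8 = 5184 - 8 = 5176$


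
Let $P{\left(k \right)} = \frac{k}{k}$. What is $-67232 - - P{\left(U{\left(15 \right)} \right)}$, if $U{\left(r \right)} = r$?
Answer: $-67231$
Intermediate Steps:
$P{\left(k \right)} = 1$
$-67232 - - P{\left(U{\left(15 \right)} \right)} = -67232 - \left(-1\right) 1 = -67232 - -1 = -67232 + 1 = -67231$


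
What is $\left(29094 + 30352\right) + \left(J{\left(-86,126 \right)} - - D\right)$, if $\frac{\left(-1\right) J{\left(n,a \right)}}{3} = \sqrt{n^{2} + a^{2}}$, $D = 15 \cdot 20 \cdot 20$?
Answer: $65446 - 6 \sqrt{5818} \approx 64988.0$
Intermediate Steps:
$D = 6000$ ($D = 300 \cdot 20 = 6000$)
$J{\left(n,a \right)} = - 3 \sqrt{a^{2} + n^{2}}$ ($J{\left(n,a \right)} = - 3 \sqrt{n^{2} + a^{2}} = - 3 \sqrt{a^{2} + n^{2}}$)
$\left(29094 + 30352\right) + \left(J{\left(-86,126 \right)} - - D\right) = \left(29094 + 30352\right) - \left(-6000 + 3 \sqrt{126^{2} + \left(-86\right)^{2}}\right) = 59446 - \left(-6000 + 3 \sqrt{15876 + 7396}\right) = 59446 + \left(- 3 \sqrt{23272} + 6000\right) = 59446 + \left(- 3 \cdot 2 \sqrt{5818} + 6000\right) = 59446 + \left(- 6 \sqrt{5818} + 6000\right) = 59446 + \left(6000 - 6 \sqrt{5818}\right) = 65446 - 6 \sqrt{5818}$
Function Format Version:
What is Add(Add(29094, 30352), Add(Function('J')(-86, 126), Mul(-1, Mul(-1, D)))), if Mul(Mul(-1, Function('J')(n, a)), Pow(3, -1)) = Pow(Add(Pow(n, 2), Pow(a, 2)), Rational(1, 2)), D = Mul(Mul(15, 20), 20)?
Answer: Add(65446, Mul(-6, Pow(5818, Rational(1, 2)))) ≈ 64988.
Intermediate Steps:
D = 6000 (D = Mul(300, 20) = 6000)
Function('J')(n, a) = Mul(-3, Pow(Add(Pow(a, 2), Pow(n, 2)), Rational(1, 2))) (Function('J')(n, a) = Mul(-3, Pow(Add(Pow(n, 2), Pow(a, 2)), Rational(1, 2))) = Mul(-3, Pow(Add(Pow(a, 2), Pow(n, 2)), Rational(1, 2))))
Add(Add(29094, 30352), Add(Function('J')(-86, 126), Mul(-1, Mul(-1, D)))) = Add(Add(29094, 30352), Add(Mul(-3, Pow(Add(Pow(126, 2), Pow(-86, 2)), Rational(1, 2))), Mul(-1, Mul(-1, 6000)))) = Add(59446, Add(Mul(-3, Pow(Add(15876, 7396), Rational(1, 2))), Mul(-1, -6000))) = Add(59446, Add(Mul(-3, Pow(23272, Rational(1, 2))), 6000)) = Add(59446, Add(Mul(-3, Mul(2, Pow(5818, Rational(1, 2)))), 6000)) = Add(59446, Add(Mul(-6, Pow(5818, Rational(1, 2))), 6000)) = Add(59446, Add(6000, Mul(-6, Pow(5818, Rational(1, 2))))) = Add(65446, Mul(-6, Pow(5818, Rational(1, 2))))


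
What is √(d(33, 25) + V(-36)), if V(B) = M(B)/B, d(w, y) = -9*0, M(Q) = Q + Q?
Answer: √2 ≈ 1.4142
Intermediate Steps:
M(Q) = 2*Q
d(w, y) = 0
V(B) = 2 (V(B) = (2*B)/B = 2)
√(d(33, 25) + V(-36)) = √(0 + 2) = √2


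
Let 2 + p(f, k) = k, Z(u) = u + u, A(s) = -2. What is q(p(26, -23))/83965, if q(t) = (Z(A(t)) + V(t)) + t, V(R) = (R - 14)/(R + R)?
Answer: -1411/4198250 ≈ -0.00033609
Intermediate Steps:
Z(u) = 2*u
V(R) = (-14 + R)/(2*R) (V(R) = (-14 + R)/((2*R)) = (-14 + R)*(1/(2*R)) = (-14 + R)/(2*R))
p(f, k) = -2 + k
q(t) = -4 + t + (-14 + t)/(2*t) (q(t) = (2*(-2) + (-14 + t)/(2*t)) + t = (-4 + (-14 + t)/(2*t)) + t = -4 + t + (-14 + t)/(2*t))
q(p(26, -23))/83965 = (-7/2 + (-2 - 23) - 7/(-2 - 23))/83965 = (-7/2 - 25 - 7/(-25))*(1/83965) = (-7/2 - 25 - 7*(-1/25))*(1/83965) = (-7/2 - 25 + 7/25)*(1/83965) = -1411/50*1/83965 = -1411/4198250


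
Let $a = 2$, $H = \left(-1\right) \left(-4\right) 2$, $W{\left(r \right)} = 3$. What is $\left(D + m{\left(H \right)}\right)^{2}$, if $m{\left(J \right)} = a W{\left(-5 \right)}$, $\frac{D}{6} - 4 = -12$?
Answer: $1764$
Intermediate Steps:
$H = 8$ ($H = 4 \cdot 2 = 8$)
$D = -48$ ($D = 24 + 6 \left(-12\right) = 24 - 72 = -48$)
$m{\left(J \right)} = 6$ ($m{\left(J \right)} = 2 \cdot 3 = 6$)
$\left(D + m{\left(H \right)}\right)^{2} = \left(-48 + 6\right)^{2} = \left(-42\right)^{2} = 1764$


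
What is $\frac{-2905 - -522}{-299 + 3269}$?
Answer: $- \frac{2383}{2970} \approx -0.80236$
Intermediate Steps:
$\frac{-2905 - -522}{-299 + 3269} = \frac{-2905 + 522}{2970} = \left(-2383\right) \frac{1}{2970} = - \frac{2383}{2970}$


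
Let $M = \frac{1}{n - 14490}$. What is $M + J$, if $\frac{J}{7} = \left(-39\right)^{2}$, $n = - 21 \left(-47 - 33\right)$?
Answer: $\frac{136388069}{12810} \approx 10647.0$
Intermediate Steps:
$n = 1680$ ($n = \left(-21\right) \left(-80\right) = 1680$)
$J = 10647$ ($J = 7 \left(-39\right)^{2} = 7 \cdot 1521 = 10647$)
$M = - \frac{1}{12810}$ ($M = \frac{1}{1680 - 14490} = \frac{1}{-12810} = - \frac{1}{12810} \approx -7.8064 \cdot 10^{-5}$)
$M + J = - \frac{1}{12810} + 10647 = \frac{136388069}{12810}$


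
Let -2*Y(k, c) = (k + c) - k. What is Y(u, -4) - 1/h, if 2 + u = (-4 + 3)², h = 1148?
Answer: 2295/1148 ≈ 1.9991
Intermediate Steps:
u = -1 (u = -2 + (-4 + 3)² = -2 + (-1)² = -2 + 1 = -1)
Y(k, c) = -c/2 (Y(k, c) = -((k + c) - k)/2 = -((c + k) - k)/2 = -c/2)
Y(u, -4) - 1/h = -½*(-4) - 1/1148 = 2 - 1*1/1148 = 2 - 1/1148 = 2295/1148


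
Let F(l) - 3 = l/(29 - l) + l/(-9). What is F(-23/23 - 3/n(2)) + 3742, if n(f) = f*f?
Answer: 5527823/1476 ≈ 3745.1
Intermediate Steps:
n(f) = f²
F(l) = 3 - l/9 + l/(29 - l) (F(l) = 3 + (l/(29 - l) + l/(-9)) = 3 + (l/(29 - l) + l*(-⅑)) = 3 + (l/(29 - l) - l/9) = 3 + (-l/9 + l/(29 - l)) = 3 - l/9 + l/(29 - l))
F(-23/23 - 3/n(2)) + 3742 = (-783 - (-23/23 - 3/(2²))² + 47*(-23/23 - 3/(2²)))/(9*(-29 + (-23/23 - 3/(2²)))) + 3742 = (-783 - (-23*1/23 - 3/4)² + 47*(-23*1/23 - 3/4))/(9*(-29 + (-23*1/23 - 3/4))) + 3742 = (-783 - (-1 - 3*¼)² + 47*(-1 - 3*¼))/(9*(-29 + (-1 - 3*¼))) + 3742 = (-783 - (-1 - ¾)² + 47*(-1 - ¾))/(9*(-29 + (-1 - ¾))) + 3742 = (-783 - (-7/4)² + 47*(-7/4))/(9*(-29 - 7/4)) + 3742 = (-783 - 1*49/16 - 329/4)/(9*(-123/4)) + 3742 = (⅑)*(-4/123)*(-783 - 49/16 - 329/4) + 3742 = (⅑)*(-4/123)*(-13893/16) + 3742 = 4631/1476 + 3742 = 5527823/1476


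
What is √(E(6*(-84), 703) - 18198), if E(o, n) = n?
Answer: I*√17495 ≈ 132.27*I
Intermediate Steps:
√(E(6*(-84), 703) - 18198) = √(703 - 18198) = √(-17495) = I*√17495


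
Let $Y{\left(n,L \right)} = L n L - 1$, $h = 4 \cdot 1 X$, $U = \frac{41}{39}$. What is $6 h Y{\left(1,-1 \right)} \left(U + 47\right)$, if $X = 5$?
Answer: $0$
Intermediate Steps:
$U = \frac{41}{39}$ ($U = 41 \cdot \frac{1}{39} = \frac{41}{39} \approx 1.0513$)
$h = 20$ ($h = 4 \cdot 1 \cdot 5 = 4 \cdot 5 = 20$)
$Y{\left(n,L \right)} = -1 + n L^{2}$ ($Y{\left(n,L \right)} = n L^{2} - 1 = -1 + n L^{2}$)
$6 h Y{\left(1,-1 \right)} \left(U + 47\right) = 6 \cdot 20 \left(-1 + 1 \left(-1\right)^{2}\right) \left(\frac{41}{39} + 47\right) = 120 \left(-1 + 1 \cdot 1\right) \frac{1874}{39} = 120 \left(-1 + 1\right) \frac{1874}{39} = 120 \cdot 0 \cdot \frac{1874}{39} = 0 \cdot \frac{1874}{39} = 0$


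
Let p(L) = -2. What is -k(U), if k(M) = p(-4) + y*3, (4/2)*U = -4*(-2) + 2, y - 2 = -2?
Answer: 2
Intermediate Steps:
y = 0 (y = 2 - 2 = 0)
U = 5 (U = (-4*(-2) + 2)/2 = (8 + 2)/2 = (½)*10 = 5)
k(M) = -2 (k(M) = -2 + 0*3 = -2 + 0 = -2)
-k(U) = -1*(-2) = 2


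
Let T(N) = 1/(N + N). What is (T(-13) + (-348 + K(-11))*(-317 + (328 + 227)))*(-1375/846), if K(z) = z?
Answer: 3054552875/21996 ≈ 1.3887e+5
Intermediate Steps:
T(N) = 1/(2*N)
(T(-13) + (-348 + K(-11))*(-317 + (328 + 227)))*(-1375/846) = ((½)/(-13) + (-348 - 11)*(-317 + (328 + 227)))*(-1375/846) = ((½)*(-1/13) - 359*(-317 + 555))*(-1375*1/846) = (-1/26 - 359*238)*(-1375/846) = (-1/26 - 85442)*(-1375/846) = -2221493/26*(-1375/846) = 3054552875/21996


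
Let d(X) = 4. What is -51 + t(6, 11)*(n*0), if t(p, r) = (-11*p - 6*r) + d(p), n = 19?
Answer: -51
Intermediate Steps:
t(p, r) = 4 - 11*p - 6*r (t(p, r) = (-11*p - 6*r) + 4 = 4 - 11*p - 6*r)
-51 + t(6, 11)*(n*0) = -51 + (4 - 11*6 - 6*11)*(19*0) = -51 + (4 - 66 - 66)*0 = -51 - 128*0 = -51 + 0 = -51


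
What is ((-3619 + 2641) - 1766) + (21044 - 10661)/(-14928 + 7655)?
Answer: -19967495/7273 ≈ -2745.4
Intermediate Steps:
((-3619 + 2641) - 1766) + (21044 - 10661)/(-14928 + 7655) = (-978 - 1766) + 10383/(-7273) = -2744 + 10383*(-1/7273) = -2744 - 10383/7273 = -19967495/7273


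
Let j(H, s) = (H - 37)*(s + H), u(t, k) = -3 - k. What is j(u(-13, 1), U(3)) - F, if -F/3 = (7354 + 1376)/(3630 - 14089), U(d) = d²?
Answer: -2170285/10459 ≈ -207.50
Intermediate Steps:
F = 26190/10459 (F = -3*(7354 + 1376)/(3630 - 14089) = -26190/(-10459) = -26190*(-1)/10459 = -3*(-8730/10459) = 26190/10459 ≈ 2.5041)
j(H, s) = (-37 + H)*(H + s)
j(u(-13, 1), U(3)) - F = ((-3 - 1*1)² - 37*(-3 - 1*1) - 37*3² + (-3 - 1*1)*3²) - 1*26190/10459 = ((-3 - 1)² - 37*(-3 - 1) - 37*9 + (-3 - 1)*9) - 26190/10459 = ((-4)² - 37*(-4) - 333 - 4*9) - 26190/10459 = (16 + 148 - 333 - 36) - 26190/10459 = -205 - 26190/10459 = -2170285/10459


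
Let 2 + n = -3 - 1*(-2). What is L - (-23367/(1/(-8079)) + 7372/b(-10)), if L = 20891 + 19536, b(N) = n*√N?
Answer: -188741566 - 3686*I*√10/15 ≈ -1.8874e+8 - 777.08*I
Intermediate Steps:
n = -3 (n = -2 + (-3 - 1*(-2)) = -2 + (-3 + 2) = -2 - 1 = -3)
b(N) = -3*√N
L = 40427
L - (-23367/(1/(-8079)) + 7372/b(-10)) = 40427 - (-23367/(1/(-8079)) + 7372/((-3*I*√10))) = 40427 - (-23367/(-1/8079) + 7372/((-3*I*√10))) = 40427 - (-23367*(-8079) + 7372/((-3*I*√10))) = 40427 - (188781993 + 7372*(I*√10/30)) = 40427 - (188781993 + 3686*I*√10/15) = 40427 + (-188781993 - 3686*I*√10/15) = -188741566 - 3686*I*√10/15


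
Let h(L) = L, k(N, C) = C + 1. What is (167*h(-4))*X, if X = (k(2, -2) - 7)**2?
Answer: -42752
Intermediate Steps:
k(N, C) = 1 + C
X = 64 (X = ((1 - 2) - 7)**2 = (-1 - 7)**2 = (-8)**2 = 64)
(167*h(-4))*X = (167*(-4))*64 = -668*64 = -42752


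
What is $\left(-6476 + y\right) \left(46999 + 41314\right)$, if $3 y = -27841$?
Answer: $- \frac{4174467197}{3} \approx -1.3915 \cdot 10^{9}$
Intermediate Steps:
$y = - \frac{27841}{3}$ ($y = \frac{1}{3} \left(-27841\right) = - \frac{27841}{3} \approx -9280.3$)
$\left(-6476 + y\right) \left(46999 + 41314\right) = \left(-6476 - \frac{27841}{3}\right) \left(46999 + 41314\right) = \left(- \frac{47269}{3}\right) 88313 = - \frac{4174467197}{3}$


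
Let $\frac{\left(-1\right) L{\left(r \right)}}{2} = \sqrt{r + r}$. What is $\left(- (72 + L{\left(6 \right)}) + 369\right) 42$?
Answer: $12474 + 168 \sqrt{3} \approx 12765.0$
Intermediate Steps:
$L{\left(r \right)} = - 2 \sqrt{2} \sqrt{r}$ ($L{\left(r \right)} = - 2 \sqrt{r + r} = - 2 \sqrt{2 r} = - 2 \sqrt{2} \sqrt{r}$)
$\left(- (72 + L{\left(6 \right)}) + 369\right) 42 = \left(- (72 - 2 \sqrt{2} \sqrt{6}) + 369\right) 42 = \left(- (72 - 4 \sqrt{3}) + 369\right) 42 = \left(\left(-72 + 4 \sqrt{3}\right) + 369\right) 42 = \left(297 + 4 \sqrt{3}\right) 42 = 12474 + 168 \sqrt{3}$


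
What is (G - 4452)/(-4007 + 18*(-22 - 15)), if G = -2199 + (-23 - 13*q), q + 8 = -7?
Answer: 6479/4673 ≈ 1.3865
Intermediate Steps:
q = -15 (q = -8 - 7 = -15)
G = -2027 (G = -2199 + (-23 - 13*(-15)) = -2199 + (-23 + 195) = -2199 + 172 = -2027)
(G - 4452)/(-4007 + 18*(-22 - 15)) = (-2027 - 4452)/(-4007 + 18*(-22 - 15)) = -6479/(-4007 + 18*(-37)) = -6479/(-4007 - 666) = -6479/(-4673) = -6479*(-1/4673) = 6479/4673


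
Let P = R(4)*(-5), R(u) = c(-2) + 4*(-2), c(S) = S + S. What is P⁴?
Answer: 12960000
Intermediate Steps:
c(S) = 2*S
R(u) = -12 (R(u) = 2*(-2) + 4*(-2) = -4 - 8 = -12)
P = 60 (P = -12*(-5) = 60)
P⁴ = 60⁴ = 12960000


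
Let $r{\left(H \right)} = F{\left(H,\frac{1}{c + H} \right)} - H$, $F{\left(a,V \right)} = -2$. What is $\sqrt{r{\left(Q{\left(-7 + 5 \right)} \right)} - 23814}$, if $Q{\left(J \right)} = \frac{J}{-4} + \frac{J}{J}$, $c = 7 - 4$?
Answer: $\frac{i \sqrt{95270}}{2} \approx 154.33 i$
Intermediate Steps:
$c = 3$
$Q{\left(J \right)} = 1 - \frac{J}{4}$ ($Q{\left(J \right)} = J \left(- \frac{1}{4}\right) + 1 = - \frac{J}{4} + 1 = 1 - \frac{J}{4}$)
$r{\left(H \right)} = -2 - H$
$\sqrt{r{\left(Q{\left(-7 + 5 \right)} \right)} - 23814} = \sqrt{\left(-2 - \left(1 - \frac{-7 + 5}{4}\right)\right) - 23814} = \sqrt{\left(-2 - \left(1 - - \frac{1}{2}\right)\right) - 23814} = \sqrt{\left(-2 - \left(1 + \frac{1}{2}\right)\right) - 23814} = \sqrt{\left(-2 - \frac{3}{2}\right) - 23814} = \sqrt{- \frac{7}{2} - 23814} = \sqrt{- \frac{47635}{2}} = \frac{i \sqrt{95270}}{2}$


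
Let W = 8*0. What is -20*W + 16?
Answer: 16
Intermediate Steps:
W = 0
-20*W + 16 = -20*0 + 16 = 0 + 16 = 16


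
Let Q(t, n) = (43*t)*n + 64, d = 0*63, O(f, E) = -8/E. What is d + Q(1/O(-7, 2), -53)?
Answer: 2535/4 ≈ 633.75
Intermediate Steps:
d = 0
Q(t, n) = 64 + 43*n*t (Q(t, n) = 43*n*t + 64 = 64 + 43*n*t)
d + Q(1/O(-7, 2), -53) = 0 + (64 + 43*(-53)/(-8/2)) = 0 + (64 + 43*(-53)/(-8*½)) = 0 + (64 + 43*(-53)/(-4)) = 0 + (64 + 43*(-53)*(-¼)) = 0 + (64 + 2279/4) = 0 + 2535/4 = 2535/4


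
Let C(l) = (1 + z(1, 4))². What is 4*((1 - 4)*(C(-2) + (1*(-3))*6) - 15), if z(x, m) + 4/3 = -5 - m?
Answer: -2668/3 ≈ -889.33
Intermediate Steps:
z(x, m) = -19/3 - m (z(x, m) = -4/3 + (-5 - m) = -19/3 - m)
C(l) = 784/9 (C(l) = (1 + (-19/3 - 1*4))² = (1 + (-19/3 - 4))² = (1 - 31/3)² = (-28/3)² = 784/9)
4*((1 - 4)*(C(-2) + (1*(-3))*6) - 15) = 4*((1 - 4)*(784/9 + (1*(-3))*6) - 15) = 4*(-3*(784/9 - 3*6) - 15) = 4*(-3*(784/9 - 18) - 15) = 4*(-3*622/9 - 15) = 4*(-622/3 - 15) = 4*(-667/3) = -2668/3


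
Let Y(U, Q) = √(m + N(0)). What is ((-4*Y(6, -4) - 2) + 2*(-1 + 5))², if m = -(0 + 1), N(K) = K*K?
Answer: 20 - 48*I ≈ 20.0 - 48.0*I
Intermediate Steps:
N(K) = K²
m = -1 (m = -1*1 = -1)
Y(U, Q) = I (Y(U, Q) = √(-1 + 0²) = √(-1 + 0) = √(-1) = I)
((-4*Y(6, -4) - 2) + 2*(-1 + 5))² = ((-4*I - 2) + 2*(-1 + 5))² = ((-2 - 4*I) + 2*4)² = ((-2 - 4*I) + 8)² = (6 - 4*I)²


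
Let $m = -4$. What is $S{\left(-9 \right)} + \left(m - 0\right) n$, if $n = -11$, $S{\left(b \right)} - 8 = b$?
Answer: $43$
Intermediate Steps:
$S{\left(b \right)} = 8 + b$
$S{\left(-9 \right)} + \left(m - 0\right) n = \left(8 - 9\right) + \left(-4 - 0\right) \left(-11\right) = -1 + \left(-4 + 0\right) \left(-11\right) = -1 - -44 = -1 + 44 = 43$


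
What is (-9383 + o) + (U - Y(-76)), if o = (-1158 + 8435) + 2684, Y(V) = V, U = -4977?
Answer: -4323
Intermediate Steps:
o = 9961 (o = 7277 + 2684 = 9961)
(-9383 + o) + (U - Y(-76)) = (-9383 + 9961) + (-4977 - 1*(-76)) = 578 + (-4977 + 76) = 578 - 4901 = -4323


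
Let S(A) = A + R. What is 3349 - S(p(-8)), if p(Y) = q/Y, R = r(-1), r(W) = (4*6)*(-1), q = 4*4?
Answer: 3375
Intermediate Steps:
q = 16
r(W) = -24 (r(W) = 24*(-1) = -24)
R = -24
p(Y) = 16/Y
S(A) = -24 + A (S(A) = A - 24 = -24 + A)
3349 - S(p(-8)) = 3349 - (-24 + 16/(-8)) = 3349 - (-24 + 16*(-⅛)) = 3349 - (-24 - 2) = 3349 - 1*(-26) = 3349 + 26 = 3375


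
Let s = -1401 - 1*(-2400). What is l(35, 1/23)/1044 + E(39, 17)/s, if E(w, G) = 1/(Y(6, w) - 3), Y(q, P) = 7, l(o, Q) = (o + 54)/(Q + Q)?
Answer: 227275/231768 ≈ 0.98061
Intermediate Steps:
l(o, Q) = (54 + o)/(2*Q) (l(o, Q) = (54 + o)/((2*Q)) = (54 + o)*(1/(2*Q)) = (54 + o)/(2*Q))
s = 999 (s = -1401 + 2400 = 999)
E(w, G) = ¼ (E(w, G) = 1/(7 - 3) = 1/4 = ¼)
l(35, 1/23)/1044 + E(39, 17)/s = ((54 + 35)/(2*(1/23)))/1044 + (¼)/999 = ((½)*89/(1/23))*(1/1044) + (¼)*(1/999) = ((½)*23*89)*(1/1044) + 1/3996 = (2047/2)*(1/1044) + 1/3996 = 2047/2088 + 1/3996 = 227275/231768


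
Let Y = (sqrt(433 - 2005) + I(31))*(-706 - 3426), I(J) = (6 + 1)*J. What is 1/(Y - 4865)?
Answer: I/(-901509*I + 8264*sqrt(393)) ≈ -1.0738e-6 + 1.9514e-7*I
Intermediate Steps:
I(J) = 7*J
Y = -896644 - 8264*I*sqrt(393) (Y = (sqrt(433 - 2005) + 7*31)*(-706 - 3426) = (sqrt(-1572) + 217)*(-4132) = (2*I*sqrt(393) + 217)*(-4132) = (217 + 2*I*sqrt(393))*(-4132) = -896644 - 8264*I*sqrt(393) ≈ -8.9664e+5 - 1.6383e+5*I)
1/(Y - 4865) = 1/((-896644 - 8264*I*sqrt(393)) - 4865) = 1/(-901509 - 8264*I*sqrt(393))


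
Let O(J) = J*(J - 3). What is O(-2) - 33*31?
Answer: -1013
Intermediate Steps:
O(J) = J*(-3 + J)
O(-2) - 33*31 = -2*(-3 - 2) - 33*31 = -2*(-5) - 1023 = 10 - 1023 = -1013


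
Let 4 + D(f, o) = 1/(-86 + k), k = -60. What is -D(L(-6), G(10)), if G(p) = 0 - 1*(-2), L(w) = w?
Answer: 585/146 ≈ 4.0069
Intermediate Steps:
G(p) = 2 (G(p) = 0 + 2 = 2)
D(f, o) = -585/146 (D(f, o) = -4 + 1/(-86 - 60) = -4 + 1/(-146) = -4 - 1/146 = -585/146)
-D(L(-6), G(10)) = -1*(-585/146) = 585/146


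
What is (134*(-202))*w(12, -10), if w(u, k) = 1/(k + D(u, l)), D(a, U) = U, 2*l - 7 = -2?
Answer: 54136/15 ≈ 3609.1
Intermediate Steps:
l = 5/2 (l = 7/2 + (1/2)*(-2) = 7/2 - 1 = 5/2 ≈ 2.5000)
w(u, k) = 1/(5/2 + k) (w(u, k) = 1/(k + 5/2) = 1/(5/2 + k))
(134*(-202))*w(12, -10) = (134*(-202))*(2/(5 + 2*(-10))) = -54136/(5 - 20) = -54136/(-15) = -54136*(-1)/15 = -27068*(-2/15) = 54136/15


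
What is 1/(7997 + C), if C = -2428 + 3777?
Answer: 1/9346 ≈ 0.00010700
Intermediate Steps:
C = 1349
1/(7997 + C) = 1/(7997 + 1349) = 1/9346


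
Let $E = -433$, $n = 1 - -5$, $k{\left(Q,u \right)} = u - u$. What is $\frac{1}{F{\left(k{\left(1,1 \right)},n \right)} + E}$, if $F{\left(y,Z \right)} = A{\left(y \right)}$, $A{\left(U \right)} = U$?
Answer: $- \frac{1}{433} \approx -0.0023095$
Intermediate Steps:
$k{\left(Q,u \right)} = 0$
$n = 6$ ($n = 1 + 5 = 6$)
$F{\left(y,Z \right)} = y$
$\frac{1}{F{\left(k{\left(1,1 \right)},n \right)} + E} = \frac{1}{0 - 433} = \frac{1}{-433} = - \frac{1}{433}$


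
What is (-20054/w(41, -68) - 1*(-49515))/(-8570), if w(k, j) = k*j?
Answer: -69033937/11946580 ≈ -5.7785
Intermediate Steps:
w(k, j) = j*k
(-20054/w(41, -68) - 1*(-49515))/(-8570) = (-20054/((-68*41)) - 1*(-49515))/(-8570) = (-20054/(-2788) + 49515)*(-1/8570) = (-20054*(-1/2788) + 49515)*(-1/8570) = (10027/1394 + 49515)*(-1/8570) = (69033937/1394)*(-1/8570) = -69033937/11946580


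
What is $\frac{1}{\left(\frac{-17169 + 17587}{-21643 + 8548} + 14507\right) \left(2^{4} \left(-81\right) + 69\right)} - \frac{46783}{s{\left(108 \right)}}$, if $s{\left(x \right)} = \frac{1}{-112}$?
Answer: $\frac{407109799866388643}{77697217523} \approx 5.2397 \cdot 10^{6}$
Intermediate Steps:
$s{\left(x \right)} = - \frac{1}{112}$
$\frac{1}{\left(\frac{-17169 + 17587}{-21643 + 8548} + 14507\right) \left(2^{4} \left(-81\right) + 69\right)} - \frac{46783}{s{\left(108 \right)}} = \frac{1}{\left(\frac{-17169 + 17587}{-21643 + 8548} + 14507\right) \left(2^{4} \left(-81\right) + 69\right)} - \frac{46783}{- \frac{1}{112}} = \frac{1}{\left(\frac{418}{-13095} + 14507\right) \left(16 \left(-81\right) + 69\right)} - -5239696 = \frac{1}{\left(418 \left(- \frac{1}{13095}\right) + 14507\right) \left(-1296 + 69\right)} + 5239696 = \frac{1}{\left(- \frac{418}{13095} + 14507\right) \left(-1227\right)} + 5239696 = \frac{1}{\frac{189968747}{13095}} \left(- \frac{1}{1227}\right) + 5239696 = \frac{13095}{189968747} \left(- \frac{1}{1227}\right) + 5239696 = - \frac{4365}{77697217523} + 5239696 = \frac{407109799866388643}{77697217523}$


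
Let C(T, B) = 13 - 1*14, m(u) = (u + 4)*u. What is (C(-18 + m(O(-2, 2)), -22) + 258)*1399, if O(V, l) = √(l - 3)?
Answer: 359543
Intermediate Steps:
O(V, l) = √(-3 + l)
m(u) = u*(4 + u) (m(u) = (4 + u)*u = u*(4 + u))
C(T, B) = -1 (C(T, B) = 13 - 14 = -1)
(C(-18 + m(O(-2, 2)), -22) + 258)*1399 = (-1 + 258)*1399 = 257*1399 = 359543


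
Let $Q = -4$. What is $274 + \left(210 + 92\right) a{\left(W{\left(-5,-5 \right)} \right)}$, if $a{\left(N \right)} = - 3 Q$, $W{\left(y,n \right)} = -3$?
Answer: $3898$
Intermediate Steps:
$a{\left(N \right)} = 12$ ($a{\left(N \right)} = \left(-3\right) \left(-4\right) = 12$)
$274 + \left(210 + 92\right) a{\left(W{\left(-5,-5 \right)} \right)} = 274 + \left(210 + 92\right) 12 = 274 + 302 \cdot 12 = 274 + 3624 = 3898$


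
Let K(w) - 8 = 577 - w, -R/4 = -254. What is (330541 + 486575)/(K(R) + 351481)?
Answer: 408558/175525 ≈ 2.3276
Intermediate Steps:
R = 1016 (R = -4*(-254) = 1016)
K(w) = 585 - w (K(w) = 8 + (577 - w) = 585 - w)
(330541 + 486575)/(K(R) + 351481) = (330541 + 486575)/((585 - 1*1016) + 351481) = 817116/((585 - 1016) + 351481) = 817116/(-431 + 351481) = 817116/351050 = 817116*(1/351050) = 408558/175525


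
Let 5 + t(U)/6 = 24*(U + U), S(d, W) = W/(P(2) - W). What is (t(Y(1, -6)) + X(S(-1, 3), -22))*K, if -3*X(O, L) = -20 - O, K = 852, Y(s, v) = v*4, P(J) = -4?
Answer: -41363180/7 ≈ -5.9090e+6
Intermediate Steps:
Y(s, v) = 4*v
S(d, W) = W/(-4 - W)
X(O, L) = 20/3 + O/3 (X(O, L) = -(-20 - O)/3 = 20/3 + O/3)
t(U) = -30 + 288*U (t(U) = -30 + 6*(24*(U + U)) = -30 + 6*(24*(2*U)) = -30 + 6*(48*U) = -30 + 288*U)
(t(Y(1, -6)) + X(S(-1, 3), -22))*K = ((-30 + 288*(4*(-6))) + (20/3 + (-1*3/(4 + 3))/3))*852 = ((-30 + 288*(-24)) + (20/3 + (-1*3/7)/3))*852 = ((-30 - 6912) + (20/3 + (-1*3*⅐)/3))*852 = (-6942 + (20/3 + (⅓)*(-3/7)))*852 = (-6942 + (20/3 - ⅐))*852 = (-6942 + 137/21)*852 = -145645/21*852 = -41363180/7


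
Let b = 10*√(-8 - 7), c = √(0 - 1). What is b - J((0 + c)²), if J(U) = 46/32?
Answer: -23/16 + 10*I*√15 ≈ -1.4375 + 38.73*I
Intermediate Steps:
c = I (c = √(-1) = I ≈ 1.0*I)
b = 10*I*√15 (b = 10*√(-15) = 10*(I*√15) = 10*I*√15 ≈ 38.73*I)
J(U) = 23/16 (J(U) = 46*(1/32) = 23/16)
b - J((0 + c)²) = 10*I*√15 - 1*23/16 = 10*I*√15 - 23/16 = -23/16 + 10*I*√15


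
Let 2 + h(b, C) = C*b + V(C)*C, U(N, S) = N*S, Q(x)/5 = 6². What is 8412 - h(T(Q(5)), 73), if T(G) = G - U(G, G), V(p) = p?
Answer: 2355145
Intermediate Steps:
Q(x) = 180 (Q(x) = 5*6² = 5*36 = 180)
T(G) = G - G² (T(G) = G - G*G = G - G²)
h(b, C) = -2 + C² + C*b (h(b, C) = -2 + (C*b + C*C) = -2 + (C*b + C²) = -2 + (C² + C*b) = -2 + C² + C*b)
8412 - h(T(Q(5)), 73) = 8412 - (-2 + 73² + 73*(180*(1 - 1*180))) = 8412 - (-2 + 5329 + 73*(180*(1 - 180))) = 8412 - (-2 + 5329 + 73*(180*(-179))) = 8412 - (-2 + 5329 + 73*(-32220)) = 8412 - (-2 + 5329 - 2352060) = 8412 - 1*(-2346733) = 8412 + 2346733 = 2355145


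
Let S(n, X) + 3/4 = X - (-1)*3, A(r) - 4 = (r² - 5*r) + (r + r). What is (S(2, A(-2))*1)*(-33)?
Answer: -2145/4 ≈ -536.25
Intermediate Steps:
A(r) = 4 + r² - 3*r (A(r) = 4 + ((r² - 5*r) + (r + r)) = 4 + ((r² - 5*r) + 2*r) = 4 + (r² - 3*r) = 4 + r² - 3*r)
S(n, X) = 9/4 + X (S(n, X) = -¾ + (X - (-1)*3) = -¾ + (X - 1*(-3)) = -¾ + (X + 3) = -¾ + (3 + X) = 9/4 + X)
(S(2, A(-2))*1)*(-33) = ((9/4 + (4 + (-2)² - 3*(-2)))*1)*(-33) = ((9/4 + (4 + 4 + 6))*1)*(-33) = ((9/4 + 14)*1)*(-33) = ((65/4)*1)*(-33) = (65/4)*(-33) = -2145/4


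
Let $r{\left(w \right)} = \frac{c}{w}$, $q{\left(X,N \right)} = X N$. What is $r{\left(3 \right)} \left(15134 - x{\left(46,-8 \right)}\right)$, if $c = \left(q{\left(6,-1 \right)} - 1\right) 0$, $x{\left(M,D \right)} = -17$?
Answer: $0$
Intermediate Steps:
$q{\left(X,N \right)} = N X$
$c = 0$ ($c = \left(\left(-1\right) 6 - 1\right) 0 = \left(-6 - 1\right) 0 = \left(-7\right) 0 = 0$)
$r{\left(w \right)} = 0$ ($r{\left(w \right)} = \frac{0}{w} = 0$)
$r{\left(3 \right)} \left(15134 - x{\left(46,-8 \right)}\right) = 0 \left(15134 - -17\right) = 0 \left(15134 + 17\right) = 0 \cdot 15151 = 0$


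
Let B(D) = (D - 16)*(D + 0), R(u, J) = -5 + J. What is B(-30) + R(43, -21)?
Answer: 1354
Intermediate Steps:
B(D) = D*(-16 + D) (B(D) = (-16 + D)*D = D*(-16 + D))
B(-30) + R(43, -21) = -30*(-16 - 30) + (-5 - 21) = -30*(-46) - 26 = 1380 - 26 = 1354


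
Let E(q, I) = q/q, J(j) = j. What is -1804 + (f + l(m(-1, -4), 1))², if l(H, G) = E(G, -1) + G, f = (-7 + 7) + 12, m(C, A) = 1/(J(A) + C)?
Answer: -1608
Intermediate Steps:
E(q, I) = 1
m(C, A) = 1/(A + C)
f = 12 (f = 0 + 12 = 12)
l(H, G) = 1 + G
-1804 + (f + l(m(-1, -4), 1))² = -1804 + (12 + (1 + 1))² = -1804 + (12 + 2)² = -1804 + 14² = -1804 + 196 = -1608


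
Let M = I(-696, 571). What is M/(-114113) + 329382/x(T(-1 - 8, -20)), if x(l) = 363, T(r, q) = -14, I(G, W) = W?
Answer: 12528853631/13807673 ≈ 907.38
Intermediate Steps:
M = 571
M/(-114113) + 329382/x(T(-1 - 8, -20)) = 571/(-114113) + 329382/363 = 571*(-1/114113) + 329382*(1/363) = -571/114113 + 109794/121 = 12528853631/13807673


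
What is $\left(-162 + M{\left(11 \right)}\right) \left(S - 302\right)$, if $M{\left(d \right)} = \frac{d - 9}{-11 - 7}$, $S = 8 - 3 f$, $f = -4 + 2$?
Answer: $46688$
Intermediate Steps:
$f = -2$
$S = 14$ ($S = 8 - -6 = 8 + 6 = 14$)
$M{\left(d \right)} = \frac{1}{2} - \frac{d}{18}$ ($M{\left(d \right)} = \frac{-9 + d}{-18} = \left(-9 + d\right) \left(- \frac{1}{18}\right) = \frac{1}{2} - \frac{d}{18}$)
$\left(-162 + M{\left(11 \right)}\right) \left(S - 302\right) = \left(-162 + \left(\frac{1}{2} - \frac{11}{18}\right)\right) \left(14 - 302\right) = \left(-162 + \left(\frac{1}{2} - \frac{11}{18}\right)\right) \left(-288\right) = \left(-162 - \frac{1}{9}\right) \left(-288\right) = \left(- \frac{1459}{9}\right) \left(-288\right) = 46688$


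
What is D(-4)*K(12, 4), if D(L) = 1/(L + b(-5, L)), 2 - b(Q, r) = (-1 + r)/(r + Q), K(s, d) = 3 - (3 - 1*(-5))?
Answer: 45/23 ≈ 1.9565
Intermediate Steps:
K(s, d) = -5 (K(s, d) = 3 - (3 + 5) = 3 - 1*8 = 3 - 8 = -5)
b(Q, r) = 2 - (-1 + r)/(Q + r) (b(Q, r) = 2 - (-1 + r)/(r + Q) = 2 - (-1 + r)/(Q + r))
D(L) = 1/(L + (-9 + L)/(-5 + L)) (D(L) = 1/(L + (1 + L + 2*(-5))/(-5 + L)) = 1/(L + (1 + L - 10)/(-5 + L)) = 1/(L + (-9 + L)/(-5 + L)))
D(-4)*K(12, 4) = ((-5 - 4)/(-9 - 4 - 4*(-5 - 4)))*(-5) = (-9/(-9 - 4 - 4*(-9)))*(-5) = (-9/(-9 - 4 + 36))*(-5) = (-9/23)*(-5) = ((1/23)*(-9))*(-5) = -9/23*(-5) = 45/23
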